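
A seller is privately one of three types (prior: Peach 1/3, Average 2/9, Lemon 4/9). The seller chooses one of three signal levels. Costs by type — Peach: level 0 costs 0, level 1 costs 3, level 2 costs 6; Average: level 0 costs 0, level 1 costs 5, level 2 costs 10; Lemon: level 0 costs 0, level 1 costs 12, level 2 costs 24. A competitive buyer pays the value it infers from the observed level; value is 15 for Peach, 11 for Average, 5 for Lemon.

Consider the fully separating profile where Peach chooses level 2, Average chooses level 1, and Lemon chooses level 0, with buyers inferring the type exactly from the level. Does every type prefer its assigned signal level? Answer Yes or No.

Separating prices: level 2 → 15, level 1 → 11, level 0 → 5.
Peach (assigned level 2): level 0: 5 − 0 = 5; level 1: 11 − 3 = 8; level 2: 15 − 6 = 9. Peach stays.
Average (assigned level 1): level 0: 5 − 0 = 5; level 1: 11 − 5 = 6; level 2: 15 − 10 = 5. Average stays.
Lemon (assigned level 0): level 0: 5 − 0 = 5; level 1: 11 − 12 = -1; level 2: 15 − 24 = -9. Lemon stays.
Every type prefers its assigned level; separation holds.

Yes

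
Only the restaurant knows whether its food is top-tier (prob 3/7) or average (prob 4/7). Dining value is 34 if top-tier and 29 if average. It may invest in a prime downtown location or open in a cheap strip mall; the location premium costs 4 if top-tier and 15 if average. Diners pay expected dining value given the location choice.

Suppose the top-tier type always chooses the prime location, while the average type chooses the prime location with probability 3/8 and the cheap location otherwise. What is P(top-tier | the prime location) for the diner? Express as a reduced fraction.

P(the prime location) = (3/7)·1 + (4/7)·(3/8) = 9/14.
By Bayes' rule, P(top-tier | the prime location) = (3/7) / (9/14) = 2/3.

2/3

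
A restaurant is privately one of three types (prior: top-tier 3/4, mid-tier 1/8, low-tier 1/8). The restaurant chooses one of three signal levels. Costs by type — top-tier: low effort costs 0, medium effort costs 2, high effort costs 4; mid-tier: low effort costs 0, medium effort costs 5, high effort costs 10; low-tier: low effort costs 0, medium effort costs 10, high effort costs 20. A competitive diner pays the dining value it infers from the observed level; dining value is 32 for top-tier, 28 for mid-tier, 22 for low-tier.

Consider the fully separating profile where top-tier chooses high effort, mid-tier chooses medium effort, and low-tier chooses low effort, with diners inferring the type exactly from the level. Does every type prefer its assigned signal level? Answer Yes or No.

Separating price premiums: high effort → 32, medium effort → 28, low effort → 22.
top-tier (assigned high effort): low effort: 22 − 0 = 22; medium effort: 28 − 2 = 26; high effort: 32 − 4 = 28. top-tier stays.
mid-tier (assigned medium effort): low effort: 22 − 0 = 22; medium effort: 28 − 5 = 23; high effort: 32 − 10 = 22. mid-tier stays.
low-tier (assigned low effort): low effort: 22 − 0 = 22; medium effort: 28 − 10 = 18; high effort: 32 − 20 = 12. low-tier stays.
Every type prefers its assigned level; separation holds.

Yes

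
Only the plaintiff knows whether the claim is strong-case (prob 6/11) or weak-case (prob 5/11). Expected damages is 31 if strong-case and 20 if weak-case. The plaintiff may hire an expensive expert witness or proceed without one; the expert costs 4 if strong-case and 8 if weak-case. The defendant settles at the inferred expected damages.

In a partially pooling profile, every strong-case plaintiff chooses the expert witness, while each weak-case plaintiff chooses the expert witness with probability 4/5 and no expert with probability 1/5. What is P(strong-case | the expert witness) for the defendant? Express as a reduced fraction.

3/5

P(the expert witness) = (6/11)·1 + (5/11)·(4/5) = 10/11.
By Bayes' rule, P(strong-case | the expert witness) = (6/11) / (10/11) = 3/5.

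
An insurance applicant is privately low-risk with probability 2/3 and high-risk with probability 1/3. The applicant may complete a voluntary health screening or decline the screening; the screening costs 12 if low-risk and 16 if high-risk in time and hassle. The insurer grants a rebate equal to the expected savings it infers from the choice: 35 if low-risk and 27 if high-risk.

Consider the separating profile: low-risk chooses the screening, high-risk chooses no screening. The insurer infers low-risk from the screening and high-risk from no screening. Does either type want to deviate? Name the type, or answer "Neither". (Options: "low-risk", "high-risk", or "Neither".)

The screening pays 35; no screening pays 27.
low-risk: assigned the screening, nets 35 − 12 = 23; deviating to no screening nets 27.
high-risk: assigned no screening, nets 27; deviating to the screening nets 35 − 16 = 19.
The low-risk type gains 4 by deviating.

low-risk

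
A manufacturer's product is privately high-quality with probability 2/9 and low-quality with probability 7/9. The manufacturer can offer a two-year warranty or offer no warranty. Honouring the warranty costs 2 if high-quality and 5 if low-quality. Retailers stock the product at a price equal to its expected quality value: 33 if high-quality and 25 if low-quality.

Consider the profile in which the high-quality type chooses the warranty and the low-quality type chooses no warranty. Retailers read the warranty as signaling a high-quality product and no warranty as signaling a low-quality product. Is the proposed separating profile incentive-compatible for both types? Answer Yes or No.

Under these beliefs, the warranty earns price 33 and no warranty earns price 25.
high-quality: the warranty nets 33 − 2 = 31; no warranty nets 25. high-quality prefers the warranty.
low-quality: the warranty nets 33 − 5 = 28; no warranty nets 25. low-quality would deviate to the warranty.
low-quality has a profitable deviation, so the profile is not an equilibrium.

No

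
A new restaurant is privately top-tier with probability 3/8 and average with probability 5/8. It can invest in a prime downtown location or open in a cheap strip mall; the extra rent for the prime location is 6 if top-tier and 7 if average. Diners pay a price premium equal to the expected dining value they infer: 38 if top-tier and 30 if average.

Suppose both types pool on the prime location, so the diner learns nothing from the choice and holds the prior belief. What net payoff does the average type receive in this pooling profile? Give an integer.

26

Pooled price premium = 3/8·38 + 5/8·30 = 33.
average pays cost 7 for the prime location, so net payoff = 33 − 7 = 26.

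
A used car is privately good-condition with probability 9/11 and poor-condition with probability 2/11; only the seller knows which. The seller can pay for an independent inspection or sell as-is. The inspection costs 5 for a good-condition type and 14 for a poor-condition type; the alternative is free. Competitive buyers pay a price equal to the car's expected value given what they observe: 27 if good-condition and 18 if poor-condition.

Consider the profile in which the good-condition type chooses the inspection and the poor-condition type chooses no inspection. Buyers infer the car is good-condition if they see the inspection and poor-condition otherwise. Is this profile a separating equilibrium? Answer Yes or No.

Yes

Under these beliefs, the inspection earns price 27 and no inspection earns price 18.
good-condition: the inspection nets 27 − 5 = 22; no inspection nets 18. good-condition prefers the inspection.
poor-condition: the inspection nets 27 − 14 = 13; no inspection nets 18. poor-condition prefers no inspection.
Neither type deviates, so the separating profile is an equilibrium.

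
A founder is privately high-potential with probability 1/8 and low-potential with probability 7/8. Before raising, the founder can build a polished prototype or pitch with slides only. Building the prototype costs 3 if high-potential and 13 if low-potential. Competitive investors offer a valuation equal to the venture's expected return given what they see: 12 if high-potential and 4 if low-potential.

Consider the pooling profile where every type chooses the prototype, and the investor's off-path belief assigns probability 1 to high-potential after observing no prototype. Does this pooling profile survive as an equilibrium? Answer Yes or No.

No

On path, the investor holds the prior and pays 1/8·12 + 7/8·4 = 5. Off path (no prototype), believing high-potential, it pays 12.
high-potential: the prototype nets 5 − 3 = 2; no prototype nets 12. high-potential would deviate.
low-potential: the prototype nets 5 − 13 = -8; no prototype nets 12. low-potential would deviate.
A type deviates, so pooling fails.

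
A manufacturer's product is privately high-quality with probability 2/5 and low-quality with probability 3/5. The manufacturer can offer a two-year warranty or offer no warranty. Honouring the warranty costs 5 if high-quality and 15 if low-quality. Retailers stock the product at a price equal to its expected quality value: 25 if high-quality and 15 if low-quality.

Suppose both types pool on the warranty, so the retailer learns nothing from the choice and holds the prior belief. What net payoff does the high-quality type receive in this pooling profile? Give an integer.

14

Pooled price = 2/5·25 + 3/5·15 = 19.
high-quality pays cost 5 for the warranty, so net payoff = 19 − 5 = 14.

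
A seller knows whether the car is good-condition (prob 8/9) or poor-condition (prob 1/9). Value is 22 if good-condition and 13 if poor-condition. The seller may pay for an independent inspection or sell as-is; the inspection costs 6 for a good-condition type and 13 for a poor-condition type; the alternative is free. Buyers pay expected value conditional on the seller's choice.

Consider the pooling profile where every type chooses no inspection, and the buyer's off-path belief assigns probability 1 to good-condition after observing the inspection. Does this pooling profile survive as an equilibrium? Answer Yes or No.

Yes

On path, the buyer holds the prior and pays 8/9·22 + 1/9·13 = 21. Off path (the inspection), believing good-condition, it pays 22.
good-condition: no inspection nets 21; the inspection nets 22 − 6 = 16. good-condition stays.
poor-condition: no inspection nets 21; the inspection nets 22 − 13 = 9. poor-condition stays.
No type deviates, so pooling is sustained.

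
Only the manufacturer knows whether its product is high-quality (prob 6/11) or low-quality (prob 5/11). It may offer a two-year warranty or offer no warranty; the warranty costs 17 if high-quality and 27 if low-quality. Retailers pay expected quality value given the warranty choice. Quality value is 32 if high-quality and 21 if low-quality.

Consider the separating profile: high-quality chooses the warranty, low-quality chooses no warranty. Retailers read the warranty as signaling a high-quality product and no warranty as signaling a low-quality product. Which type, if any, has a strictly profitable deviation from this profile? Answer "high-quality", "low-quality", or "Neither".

high-quality

The warranty pays 32; no warranty pays 21.
high-quality: assigned the warranty, nets 32 − 17 = 15; deviating to no warranty nets 21.
low-quality: assigned no warranty, nets 21; deviating to the warranty nets 32 − 27 = 5.
The high-quality type gains 6 by deviating.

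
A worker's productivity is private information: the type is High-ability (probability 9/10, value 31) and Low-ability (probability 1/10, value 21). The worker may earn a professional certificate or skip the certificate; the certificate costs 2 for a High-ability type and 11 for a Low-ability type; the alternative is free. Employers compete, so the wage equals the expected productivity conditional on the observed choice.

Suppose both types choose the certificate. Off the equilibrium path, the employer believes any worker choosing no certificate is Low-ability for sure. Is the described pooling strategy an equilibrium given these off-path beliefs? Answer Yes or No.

On path, the employer holds the prior and pays 9/10·31 + 1/10·21 = 30. Off path (no certificate), believing Low-ability, it pays 21.
High-ability: the certificate nets 30 − 2 = 28; no certificate nets 21. High-ability stays.
Low-ability: the certificate nets 30 − 11 = 19; no certificate nets 21. Low-ability would deviate.
A type deviates, so pooling fails.

No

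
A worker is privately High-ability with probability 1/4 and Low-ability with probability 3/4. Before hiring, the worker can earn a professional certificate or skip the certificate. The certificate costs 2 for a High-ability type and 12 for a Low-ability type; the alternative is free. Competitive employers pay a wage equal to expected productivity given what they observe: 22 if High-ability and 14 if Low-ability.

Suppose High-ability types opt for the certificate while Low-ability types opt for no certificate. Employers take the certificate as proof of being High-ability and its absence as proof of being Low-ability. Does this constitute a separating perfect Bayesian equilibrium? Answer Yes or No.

Under these beliefs, the certificate earns wage 22 and no certificate earns wage 14.
High-ability: the certificate nets 22 − 2 = 20; no certificate nets 14. High-ability prefers the certificate.
Low-ability: the certificate nets 22 − 12 = 10; no certificate nets 14. Low-ability prefers no certificate.
Neither type deviates, so the separating profile is an equilibrium.

Yes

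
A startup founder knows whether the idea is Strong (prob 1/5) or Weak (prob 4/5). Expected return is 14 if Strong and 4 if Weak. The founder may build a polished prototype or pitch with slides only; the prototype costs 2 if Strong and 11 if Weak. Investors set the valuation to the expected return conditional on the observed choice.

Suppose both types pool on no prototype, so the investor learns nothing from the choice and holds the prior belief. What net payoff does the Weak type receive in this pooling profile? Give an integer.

6

Pooled valuation = 1/5·14 + 4/5·4 = 6.
Weak pays no cost for no prototype, so net payoff = 6.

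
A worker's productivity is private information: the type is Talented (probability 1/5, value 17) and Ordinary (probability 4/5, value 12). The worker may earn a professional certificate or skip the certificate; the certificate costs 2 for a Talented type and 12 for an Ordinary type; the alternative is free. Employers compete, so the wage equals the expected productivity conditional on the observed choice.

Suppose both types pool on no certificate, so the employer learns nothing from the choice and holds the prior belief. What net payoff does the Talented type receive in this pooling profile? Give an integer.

Pooled wage = 1/5·17 + 4/5·12 = 13.
Talented pays no cost for no certificate, so net payoff = 13.

13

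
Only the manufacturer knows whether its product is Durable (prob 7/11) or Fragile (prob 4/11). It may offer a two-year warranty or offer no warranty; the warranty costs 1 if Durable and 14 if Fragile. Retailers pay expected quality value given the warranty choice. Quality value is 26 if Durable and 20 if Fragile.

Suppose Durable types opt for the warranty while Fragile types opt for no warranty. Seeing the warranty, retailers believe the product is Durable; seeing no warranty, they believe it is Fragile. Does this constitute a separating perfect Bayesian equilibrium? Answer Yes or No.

Yes

Under these beliefs, the warranty earns price 26 and no warranty earns price 20.
Durable: the warranty nets 26 − 1 = 25; no warranty nets 20. Durable prefers the warranty.
Fragile: the warranty nets 26 − 14 = 12; no warranty nets 20. Fragile prefers no warranty.
Neither type deviates, so the separating profile is an equilibrium.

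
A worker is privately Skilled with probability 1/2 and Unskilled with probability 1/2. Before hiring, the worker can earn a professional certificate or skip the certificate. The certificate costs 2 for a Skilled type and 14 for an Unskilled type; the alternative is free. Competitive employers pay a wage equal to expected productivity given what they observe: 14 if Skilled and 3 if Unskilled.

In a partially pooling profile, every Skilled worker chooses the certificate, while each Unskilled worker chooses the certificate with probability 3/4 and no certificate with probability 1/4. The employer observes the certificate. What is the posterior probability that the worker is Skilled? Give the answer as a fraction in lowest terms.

P(the certificate) = (1/2)·1 + (1/2)·(3/4) = 7/8.
By Bayes' rule, P(Skilled | the certificate) = (1/2) / (7/8) = 4/7.

4/7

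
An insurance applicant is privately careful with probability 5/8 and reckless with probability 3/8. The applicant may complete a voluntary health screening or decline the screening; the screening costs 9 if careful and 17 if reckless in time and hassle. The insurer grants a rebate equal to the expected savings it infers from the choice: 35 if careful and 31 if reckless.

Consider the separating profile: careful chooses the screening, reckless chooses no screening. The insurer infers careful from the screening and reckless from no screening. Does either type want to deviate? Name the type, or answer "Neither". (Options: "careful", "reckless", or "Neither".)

The screening pays 35; no screening pays 31.
careful: assigned the screening, nets 35 − 9 = 26; deviating to no screening nets 31.
reckless: assigned no screening, nets 31; deviating to the screening nets 35 − 17 = 18.
The careful type gains 5 by deviating.

careful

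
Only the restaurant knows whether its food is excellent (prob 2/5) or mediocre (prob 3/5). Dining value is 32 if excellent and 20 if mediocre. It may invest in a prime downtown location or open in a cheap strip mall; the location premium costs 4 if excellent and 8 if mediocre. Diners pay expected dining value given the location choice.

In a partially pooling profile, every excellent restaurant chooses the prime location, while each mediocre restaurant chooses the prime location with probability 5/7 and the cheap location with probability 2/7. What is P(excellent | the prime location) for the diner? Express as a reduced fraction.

14/29

P(the prime location) = (2/5)·1 + (3/5)·(5/7) = 29/35.
By Bayes' rule, P(excellent | the prime location) = (2/5) / (29/35) = 14/29.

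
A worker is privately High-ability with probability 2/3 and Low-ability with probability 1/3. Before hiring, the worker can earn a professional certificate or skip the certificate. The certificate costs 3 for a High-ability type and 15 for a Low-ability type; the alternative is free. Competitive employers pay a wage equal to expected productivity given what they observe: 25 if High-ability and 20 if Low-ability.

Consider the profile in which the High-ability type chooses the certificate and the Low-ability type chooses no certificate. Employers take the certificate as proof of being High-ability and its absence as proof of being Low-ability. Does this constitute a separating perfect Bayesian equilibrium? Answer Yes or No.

Under these beliefs, the certificate earns wage 25 and no certificate earns wage 20.
High-ability: the certificate nets 25 − 3 = 22; no certificate nets 20. High-ability prefers the certificate.
Low-ability: the certificate nets 25 − 15 = 10; no certificate nets 20. Low-ability prefers no certificate.
Neither type deviates, so the separating profile is an equilibrium.

Yes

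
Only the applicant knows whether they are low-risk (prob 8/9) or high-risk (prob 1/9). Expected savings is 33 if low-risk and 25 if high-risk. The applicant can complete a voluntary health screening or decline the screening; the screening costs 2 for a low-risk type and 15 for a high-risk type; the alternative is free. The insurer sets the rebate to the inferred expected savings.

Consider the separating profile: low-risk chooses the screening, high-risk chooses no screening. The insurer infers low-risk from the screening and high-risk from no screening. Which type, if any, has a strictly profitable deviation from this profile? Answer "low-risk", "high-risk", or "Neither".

The screening pays 33; no screening pays 25.
low-risk: assigned the screening, nets 33 − 2 = 31; deviating to no screening nets 25.
high-risk: assigned no screening, nets 25; deviating to the screening nets 33 − 15 = 18.
Both types strictly prefer their assigned action; no profitable deviation.

Neither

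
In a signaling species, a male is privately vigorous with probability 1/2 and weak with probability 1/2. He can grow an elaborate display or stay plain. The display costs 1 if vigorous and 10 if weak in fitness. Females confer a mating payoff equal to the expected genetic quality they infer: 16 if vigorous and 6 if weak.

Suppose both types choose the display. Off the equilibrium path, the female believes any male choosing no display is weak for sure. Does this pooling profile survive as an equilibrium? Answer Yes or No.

On path, the female holds the prior and pays 1/2·16 + 1/2·6 = 11. Off path (no display), believing weak, it pays 6.
vigorous: the display nets 11 − 1 = 10; no display nets 6. vigorous stays.
weak: the display nets 11 − 10 = 1; no display nets 6. weak would deviate.
A type deviates, so pooling fails.

No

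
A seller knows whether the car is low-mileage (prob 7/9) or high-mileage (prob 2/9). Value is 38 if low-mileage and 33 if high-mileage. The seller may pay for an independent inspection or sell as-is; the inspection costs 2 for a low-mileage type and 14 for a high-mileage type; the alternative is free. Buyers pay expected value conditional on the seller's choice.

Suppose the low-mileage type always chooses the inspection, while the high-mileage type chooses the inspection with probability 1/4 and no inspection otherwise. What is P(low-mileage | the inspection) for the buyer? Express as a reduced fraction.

P(the inspection) = (7/9)·1 + (2/9)·(1/4) = 5/6.
By Bayes' rule, P(low-mileage | the inspection) = (7/9) / (5/6) = 14/15.

14/15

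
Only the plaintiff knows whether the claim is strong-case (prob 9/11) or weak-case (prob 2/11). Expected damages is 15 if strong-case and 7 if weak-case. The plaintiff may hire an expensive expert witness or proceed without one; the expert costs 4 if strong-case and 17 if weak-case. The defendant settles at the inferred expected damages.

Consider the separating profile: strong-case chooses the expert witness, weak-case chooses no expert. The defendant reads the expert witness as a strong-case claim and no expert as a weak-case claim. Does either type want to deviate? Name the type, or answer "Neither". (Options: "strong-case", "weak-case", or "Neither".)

The expert witness pays 15; no expert pays 7.
strong-case: assigned the expert witness, nets 15 − 4 = 11; deviating to no expert nets 7.
weak-case: assigned no expert, nets 7; deviating to the expert witness nets 15 − 17 = -2.
Both types strictly prefer their assigned action; no profitable deviation.

Neither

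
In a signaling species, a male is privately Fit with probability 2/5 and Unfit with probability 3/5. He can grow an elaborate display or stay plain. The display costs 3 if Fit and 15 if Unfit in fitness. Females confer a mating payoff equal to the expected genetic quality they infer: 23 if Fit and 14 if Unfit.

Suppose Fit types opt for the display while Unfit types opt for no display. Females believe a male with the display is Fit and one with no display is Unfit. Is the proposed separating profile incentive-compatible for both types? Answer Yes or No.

Under these beliefs, the display earns mating payoff 23 and no display earns mating payoff 14.
Fit: the display nets 23 − 3 = 20; no display nets 14. Fit prefers the display.
Unfit: the display nets 23 − 15 = 8; no display nets 14. Unfit prefers no display.
Neither type deviates, so the separating profile is an equilibrium.

Yes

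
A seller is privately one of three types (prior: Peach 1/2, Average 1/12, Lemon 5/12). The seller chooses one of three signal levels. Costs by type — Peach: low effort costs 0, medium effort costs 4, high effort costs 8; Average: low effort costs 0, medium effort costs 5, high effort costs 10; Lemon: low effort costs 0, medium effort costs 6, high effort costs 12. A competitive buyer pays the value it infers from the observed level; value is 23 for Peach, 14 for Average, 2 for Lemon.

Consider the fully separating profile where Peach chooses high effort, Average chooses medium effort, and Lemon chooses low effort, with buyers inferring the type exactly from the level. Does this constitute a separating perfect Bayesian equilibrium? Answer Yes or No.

No

Separating prices: high effort → 23, medium effort → 14, low effort → 2.
Peach (assigned high effort): low effort: 2 − 0 = 2; medium effort: 14 − 4 = 10; high effort: 23 − 8 = 15. Peach stays.
Average (assigned medium effort): low effort: 2 − 0 = 2; medium effort: 14 − 5 = 9; high effort: 23 − 10 = 13. Average prefers high effort.
Lemon (assigned low effort): low effort: 2 − 0 = 2; medium effort: 14 − 6 = 8; high effort: 23 − 12 = 11. Lemon prefers high effort.
At least one type deviates; the separating profile fails.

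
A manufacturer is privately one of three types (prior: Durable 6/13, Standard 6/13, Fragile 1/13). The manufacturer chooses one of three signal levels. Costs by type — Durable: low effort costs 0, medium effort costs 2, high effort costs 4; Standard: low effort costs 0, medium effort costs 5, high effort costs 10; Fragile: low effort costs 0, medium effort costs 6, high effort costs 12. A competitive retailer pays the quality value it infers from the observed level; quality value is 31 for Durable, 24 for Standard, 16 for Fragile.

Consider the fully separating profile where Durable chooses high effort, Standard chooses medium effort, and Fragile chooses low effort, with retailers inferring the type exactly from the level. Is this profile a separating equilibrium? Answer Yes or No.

Separating prices: high effort → 31, medium effort → 24, low effort → 16.
Durable (assigned high effort): low effort: 16 − 0 = 16; medium effort: 24 − 2 = 22; high effort: 31 − 4 = 27. Durable stays.
Standard (assigned medium effort): low effort: 16 − 0 = 16; medium effort: 24 − 5 = 19; high effort: 31 − 10 = 21. Standard prefers high effort.
Fragile (assigned low effort): low effort: 16 − 0 = 16; medium effort: 24 − 6 = 18; high effort: 31 − 12 = 19. Fragile prefers high effort.
At least one type deviates; the separating profile fails.

No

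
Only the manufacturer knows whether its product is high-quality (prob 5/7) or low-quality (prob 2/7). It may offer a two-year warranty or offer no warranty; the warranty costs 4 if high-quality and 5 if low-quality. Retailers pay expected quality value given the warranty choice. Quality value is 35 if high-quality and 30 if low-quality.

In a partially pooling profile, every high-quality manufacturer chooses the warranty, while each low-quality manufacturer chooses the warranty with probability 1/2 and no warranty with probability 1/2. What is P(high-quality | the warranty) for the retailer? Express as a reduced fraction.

P(the warranty) = (5/7)·1 + (2/7)·(1/2) = 6/7.
By Bayes' rule, P(high-quality | the warranty) = (5/7) / (6/7) = 5/6.

5/6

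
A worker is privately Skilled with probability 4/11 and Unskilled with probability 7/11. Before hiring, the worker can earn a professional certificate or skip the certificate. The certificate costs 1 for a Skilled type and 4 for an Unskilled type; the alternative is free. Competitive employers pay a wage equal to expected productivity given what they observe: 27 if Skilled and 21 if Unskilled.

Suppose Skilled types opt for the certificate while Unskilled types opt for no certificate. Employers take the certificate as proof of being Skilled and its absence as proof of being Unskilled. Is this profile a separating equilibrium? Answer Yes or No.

No

Under these beliefs, the certificate earns wage 27 and no certificate earns wage 21.
Skilled: the certificate nets 27 − 1 = 26; no certificate nets 21. Skilled prefers the certificate.
Unskilled: the certificate nets 27 − 4 = 23; no certificate nets 21. Unskilled would deviate to the certificate.
Unskilled has a profitable deviation, so the profile is not an equilibrium.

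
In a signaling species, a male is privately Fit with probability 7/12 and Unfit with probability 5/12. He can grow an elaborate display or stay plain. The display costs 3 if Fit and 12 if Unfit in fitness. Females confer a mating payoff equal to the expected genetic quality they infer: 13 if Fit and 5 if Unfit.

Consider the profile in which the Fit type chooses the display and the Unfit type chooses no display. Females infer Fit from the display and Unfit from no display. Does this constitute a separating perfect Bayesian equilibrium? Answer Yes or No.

Yes

Under these beliefs, the display earns mating payoff 13 and no display earns mating payoff 5.
Fit: the display nets 13 − 3 = 10; no display nets 5. Fit prefers the display.
Unfit: the display nets 13 − 12 = 1; no display nets 5. Unfit prefers no display.
Neither type deviates, so the separating profile is an equilibrium.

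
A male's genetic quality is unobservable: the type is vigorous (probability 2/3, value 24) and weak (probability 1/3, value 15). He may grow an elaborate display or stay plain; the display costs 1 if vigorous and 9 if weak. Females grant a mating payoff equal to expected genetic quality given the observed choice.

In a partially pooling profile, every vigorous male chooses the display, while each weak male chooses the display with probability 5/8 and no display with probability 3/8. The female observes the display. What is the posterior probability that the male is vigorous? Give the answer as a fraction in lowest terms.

16/21

P(the display) = (2/3)·1 + (1/3)·(5/8) = 7/8.
By Bayes' rule, P(vigorous | the display) = (2/3) / (7/8) = 16/21.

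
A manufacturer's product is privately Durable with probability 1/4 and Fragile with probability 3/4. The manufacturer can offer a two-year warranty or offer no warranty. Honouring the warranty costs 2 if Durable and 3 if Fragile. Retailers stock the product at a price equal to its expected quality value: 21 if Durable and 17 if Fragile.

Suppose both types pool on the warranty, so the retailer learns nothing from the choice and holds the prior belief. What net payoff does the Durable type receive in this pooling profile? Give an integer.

Pooled price = 1/4·21 + 3/4·17 = 18.
Durable pays cost 2 for the warranty, so net payoff = 18 − 2 = 16.

16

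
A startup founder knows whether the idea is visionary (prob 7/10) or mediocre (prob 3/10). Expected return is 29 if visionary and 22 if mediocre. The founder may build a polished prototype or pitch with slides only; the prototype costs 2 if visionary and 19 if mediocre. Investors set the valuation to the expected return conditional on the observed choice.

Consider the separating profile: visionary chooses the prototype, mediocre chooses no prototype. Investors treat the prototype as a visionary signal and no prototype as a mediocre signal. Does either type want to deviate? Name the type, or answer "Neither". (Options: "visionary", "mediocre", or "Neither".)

Neither

The prototype pays 29; no prototype pays 22.
visionary: assigned the prototype, nets 29 − 2 = 27; deviating to no prototype nets 22.
mediocre: assigned no prototype, nets 22; deviating to the prototype nets 29 − 19 = 10.
Both types strictly prefer their assigned action; no profitable deviation.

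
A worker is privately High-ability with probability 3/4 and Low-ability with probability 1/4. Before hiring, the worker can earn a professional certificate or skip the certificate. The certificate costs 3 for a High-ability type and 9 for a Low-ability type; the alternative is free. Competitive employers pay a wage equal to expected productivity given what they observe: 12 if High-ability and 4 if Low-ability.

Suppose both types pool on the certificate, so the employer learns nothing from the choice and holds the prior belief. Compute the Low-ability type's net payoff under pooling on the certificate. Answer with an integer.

1

Pooled wage = 3/4·12 + 1/4·4 = 10.
Low-ability pays cost 9 for the certificate, so net payoff = 10 − 9 = 1.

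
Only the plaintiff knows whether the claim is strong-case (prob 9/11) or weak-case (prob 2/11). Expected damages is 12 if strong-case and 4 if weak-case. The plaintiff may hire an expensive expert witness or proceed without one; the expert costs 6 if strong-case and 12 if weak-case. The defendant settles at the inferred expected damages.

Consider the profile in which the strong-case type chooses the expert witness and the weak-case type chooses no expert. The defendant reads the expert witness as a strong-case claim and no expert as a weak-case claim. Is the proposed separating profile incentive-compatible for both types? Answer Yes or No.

Under these beliefs, the expert witness earns settlement 12 and no expert earns settlement 4.
strong-case: the expert witness nets 12 − 6 = 6; no expert nets 4. strong-case prefers the expert witness.
weak-case: the expert witness nets 12 − 12 = 0; no expert nets 4. weak-case prefers no expert.
Neither type deviates, so the separating profile is an equilibrium.

Yes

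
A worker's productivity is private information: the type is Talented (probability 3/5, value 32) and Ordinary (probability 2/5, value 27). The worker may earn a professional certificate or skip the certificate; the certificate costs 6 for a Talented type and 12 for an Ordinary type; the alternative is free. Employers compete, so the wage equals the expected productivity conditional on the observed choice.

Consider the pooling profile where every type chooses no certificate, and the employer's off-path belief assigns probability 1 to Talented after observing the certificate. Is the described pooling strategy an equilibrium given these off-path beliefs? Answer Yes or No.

On path, the employer holds the prior and pays 3/5·32 + 2/5·27 = 30. Off path (the certificate), believing Talented, it pays 32.
Talented: no certificate nets 30; the certificate nets 32 − 6 = 26. Talented stays.
Ordinary: no certificate nets 30; the certificate nets 32 − 12 = 20. Ordinary stays.
No type deviates, so pooling is sustained.

Yes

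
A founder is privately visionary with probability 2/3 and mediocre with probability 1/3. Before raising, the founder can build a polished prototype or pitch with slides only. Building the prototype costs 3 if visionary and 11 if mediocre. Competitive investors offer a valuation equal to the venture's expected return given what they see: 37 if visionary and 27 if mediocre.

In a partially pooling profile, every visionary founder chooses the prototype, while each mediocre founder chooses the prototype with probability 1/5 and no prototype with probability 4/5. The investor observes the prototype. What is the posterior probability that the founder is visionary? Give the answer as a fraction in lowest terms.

P(the prototype) = (2/3)·1 + (1/3)·(1/5) = 11/15.
By Bayes' rule, P(visionary | the prototype) = (2/3) / (11/15) = 10/11.

10/11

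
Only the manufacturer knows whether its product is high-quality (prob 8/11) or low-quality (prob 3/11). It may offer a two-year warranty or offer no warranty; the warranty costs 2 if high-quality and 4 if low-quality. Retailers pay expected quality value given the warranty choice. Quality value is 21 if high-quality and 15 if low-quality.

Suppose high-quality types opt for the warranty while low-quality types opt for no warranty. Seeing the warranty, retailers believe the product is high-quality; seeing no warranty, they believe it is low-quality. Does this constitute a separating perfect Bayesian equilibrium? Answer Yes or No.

No

Under these beliefs, the warranty earns price 21 and no warranty earns price 15.
high-quality: the warranty nets 21 − 2 = 19; no warranty nets 15. high-quality prefers the warranty.
low-quality: the warranty nets 21 − 4 = 17; no warranty nets 15. low-quality would deviate to the warranty.
low-quality has a profitable deviation, so the profile is not an equilibrium.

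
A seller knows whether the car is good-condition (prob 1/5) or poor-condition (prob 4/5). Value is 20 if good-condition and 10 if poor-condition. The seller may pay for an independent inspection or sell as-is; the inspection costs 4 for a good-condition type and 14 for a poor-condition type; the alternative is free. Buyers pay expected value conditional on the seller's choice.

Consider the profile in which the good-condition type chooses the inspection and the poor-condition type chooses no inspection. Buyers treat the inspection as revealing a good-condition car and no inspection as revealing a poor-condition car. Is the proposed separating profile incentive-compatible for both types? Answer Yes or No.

Under these beliefs, the inspection earns price 20 and no inspection earns price 10.
good-condition: the inspection nets 20 − 4 = 16; no inspection nets 10. good-condition prefers the inspection.
poor-condition: the inspection nets 20 − 14 = 6; no inspection nets 10. poor-condition prefers no inspection.
Neither type deviates, so the separating profile is an equilibrium.

Yes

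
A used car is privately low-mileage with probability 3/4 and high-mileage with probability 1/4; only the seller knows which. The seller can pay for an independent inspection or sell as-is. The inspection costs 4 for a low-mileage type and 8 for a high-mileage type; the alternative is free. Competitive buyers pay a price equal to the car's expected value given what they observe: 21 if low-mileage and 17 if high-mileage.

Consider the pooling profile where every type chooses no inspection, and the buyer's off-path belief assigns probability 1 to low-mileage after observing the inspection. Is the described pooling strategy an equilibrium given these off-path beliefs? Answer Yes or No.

On path, the buyer holds the prior and pays 3/4·21 + 1/4·17 = 20. Off path (the inspection), believing low-mileage, it pays 21.
low-mileage: no inspection nets 20; the inspection nets 21 − 4 = 17. low-mileage stays.
high-mileage: no inspection nets 20; the inspection nets 21 − 8 = 13. high-mileage stays.
No type deviates, so pooling is sustained.

Yes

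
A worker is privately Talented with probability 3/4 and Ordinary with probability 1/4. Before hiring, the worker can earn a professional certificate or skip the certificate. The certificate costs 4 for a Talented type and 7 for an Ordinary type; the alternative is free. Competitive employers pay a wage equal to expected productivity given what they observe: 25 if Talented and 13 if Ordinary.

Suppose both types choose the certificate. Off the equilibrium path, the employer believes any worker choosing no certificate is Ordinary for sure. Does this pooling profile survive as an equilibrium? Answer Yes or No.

On path, the employer holds the prior and pays 3/4·25 + 1/4·13 = 22. Off path (no certificate), believing Ordinary, it pays 13.
Talented: the certificate nets 22 − 4 = 18; no certificate nets 13. Talented stays.
Ordinary: the certificate nets 22 − 7 = 15; no certificate nets 13. Ordinary stays.
No type deviates, so pooling is sustained.

Yes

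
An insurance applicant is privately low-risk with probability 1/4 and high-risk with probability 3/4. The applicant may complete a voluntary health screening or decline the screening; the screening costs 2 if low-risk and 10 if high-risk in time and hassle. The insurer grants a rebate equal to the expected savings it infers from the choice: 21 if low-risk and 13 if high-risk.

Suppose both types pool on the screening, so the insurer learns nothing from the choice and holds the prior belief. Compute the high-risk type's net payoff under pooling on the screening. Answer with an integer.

Pooled rebate = 1/4·21 + 3/4·13 = 15.
high-risk pays cost 10 for the screening, so net payoff = 15 − 10 = 5.

5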